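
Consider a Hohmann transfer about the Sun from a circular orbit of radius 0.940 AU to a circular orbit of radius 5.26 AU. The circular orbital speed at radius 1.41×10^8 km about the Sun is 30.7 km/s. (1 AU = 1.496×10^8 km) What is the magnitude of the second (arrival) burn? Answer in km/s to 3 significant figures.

From the circular-orbit relation v² = μ/r at r = 1.41×10^8 km: μ = v²r = (30.7)² × 1.41×10^8 = 1.32891×10^11 km³/s².
In km: r₁ = 0.940 × 1.496×10^8 = 1.40624×10^8 km; r₂ = 5.26 × 1.496×10^8 = 7.86896×10^8 km.
Transfer-ellipse semi-major axis a_t = (r₁ + r₂)/2 = (1.40624×10^8 + 7.86896×10^8)/2 = 4.6376×10^8 km.
Circular speed at r = 7.86896×10^8 km: v_c = √(μ/r) = 12.995 km/s.
Vis-viva on the transfer ellipse at r = 7.86896×10^8 km gives v_t = √[μ(2/r − 1/a_t)] = 7.1560 km/s.
Δv₂ = |v_t − v_c| = |7.1560 − 12.995| = 5.839 km/s.

Δv₂ = 5.84 km/s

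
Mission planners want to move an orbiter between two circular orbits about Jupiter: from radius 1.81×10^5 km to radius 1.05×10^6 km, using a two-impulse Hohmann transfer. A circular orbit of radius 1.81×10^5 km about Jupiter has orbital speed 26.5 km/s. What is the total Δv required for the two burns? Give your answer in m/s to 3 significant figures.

Δv = 13100 m/s

From the circular-orbit relation v² = μ/r at r = 1.81×10^5 km: μ = v²r = (26.5)² × 1.81×10^5 = 1.27107×10^8 km³/s².
The Hohmann ellipse has a_t = (r₁ + r₂)/2 = 6.155×10^5 km.
Circular speed at r₁: v₁ = √(μ/r₁) = √(1.27107×10^8/1.810×10^5) = 26.500 km/s.
Transfer-orbit speed at r₁ (v² = μ(2/r − 1/a)): v_p = √[μ(2/r₁ − 1/a_t)] = 34.612 km/s.
First burn Δv₁ = |v_p − v₁| = 8.112 km/s.
At r₂, v₂ = √(μ/r₂) = 11.002 km/s.
Transfer-orbit speed at r₂: v_a = √[μ(2/r₂ − 1/a_t)] = 5.9664 km/s.
Second burn Δv₂ = |v₂ − v_a| = 5.036 km/s.
Total Δv = Δv₁ + Δv₂ = 13.15 km/s.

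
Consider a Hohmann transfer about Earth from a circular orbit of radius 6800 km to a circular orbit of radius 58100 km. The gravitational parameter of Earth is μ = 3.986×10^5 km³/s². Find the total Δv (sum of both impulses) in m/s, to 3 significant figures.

Δv = 4010 m/s

Transfer-ellipse semi-major axis a_t = (r₁ + r₂)/2 = (6800 + 58100)/2 = 32450 km.
At r₁ the circular-orbit speed is v₁ = √(μ/r₁) = 7.65622 km/s.
On the transfer ellipse at r₁, vis-viva equation gives v_p = √[μ(2/r₁ − 1/a_t)] = 10.2446 km/s.
First burn Δv₁ = |v_p − v₁| = 2.5884 km/s.
At r₂, v₂ = √(μ/r₂) = 2.619272 km/s.
Transfer-orbit speed at r₂: v_a = √[μ(2/r₂ − 1/a_t)] = 1.199023 km/s.
Second burn Δv₂ = |v₂ − v_a| = 1.4202 km/s.
Δv = Δv₁ + Δv₂ = 2.5884 + 1.4202 = 4.009 km/s.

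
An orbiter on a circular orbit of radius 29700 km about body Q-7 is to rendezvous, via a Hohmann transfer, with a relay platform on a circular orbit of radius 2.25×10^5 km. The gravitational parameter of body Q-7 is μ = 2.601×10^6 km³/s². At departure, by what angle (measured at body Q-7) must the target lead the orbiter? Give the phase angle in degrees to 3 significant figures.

Semi-major axis of the transfer orbit: a_t = (29700 + 2.250×10^5)/2 = 1.2735×10^5 km.
The half-period of the transfer ellipse is t = π√(a_t³/μ) = 88527.5 s.
The target's mean motion on its circular orbit is ω₂ = √(μ/r₂³) = 1.51111×10^-5 rad/s.
Angle swept by the target during transfer: ω₂·t = 1.33775 rad = 76.65°.
Arrival is 180° from departure on the ellipse, so φ = 180° − 76.65° = 103°.

φ = 103°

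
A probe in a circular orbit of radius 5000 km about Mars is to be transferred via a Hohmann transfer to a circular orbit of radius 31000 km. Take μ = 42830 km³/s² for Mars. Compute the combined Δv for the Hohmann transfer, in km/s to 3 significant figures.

Δv = 1.47 km/s

The Hohmann ellipse has a_t = (r₁ + r₂)/2 = 18000 km.
Circular speed at r₁: v₁ = √(μ/r₁) = √(42830/5000) = 2.9268 km/s.
On the transfer ellipse at r₁, vis-viva equation gives v_p = √[μ(2/r₁ − 1/a_t)] = 3.8409 km/s.
First burn Δv₁ = |v_p − v₁| = 0.9141 km/s.
At r₂, v₂ = √(μ/r₂) = 1.1754 km/s.
Transfer-orbit speed at r₂: v_a = √[μ(2/r₂ − 1/a_t)] = 0.61950 km/s.
Second burn Δv₂ = |v₂ − v_a| = 0.5559 km/s.
Total Δv = Δv₁ + Δv₂ = 1.470 km/s.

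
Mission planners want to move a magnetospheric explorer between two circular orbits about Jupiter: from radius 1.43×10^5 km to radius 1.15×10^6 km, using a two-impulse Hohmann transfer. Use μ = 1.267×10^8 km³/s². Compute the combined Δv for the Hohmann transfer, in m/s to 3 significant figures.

Δv = 15500 m/s

Semi-major axis of the transfer orbit: a_t = (1.430×10^5 + 1.150×10^6)/2 = 6.465×10^5 km.
Circular speed at r₁: v₁ = √(μ/r₁) = √(1.267×10^8/1.430×10^5) = 29.765987 km/s.
Transfer-orbit speed at r₁ (v² = μ(2/r − 1/a)): v_p = √[μ(2/r₁ − 1/a_t)] = 39.699492 km/s.
First burn Δv₁ = |v_p − v₁| = 9.934 km/s.
Circular speed at r₂: v₂ = √(μ/r₂) = 10.4964 km/s.
Transfer-orbit speed at r₂: v_a = √[μ(2/r₂ − 1/a_t)] = 4.93655 km/s.
Second burn Δv₂ = |v₂ − v_a| = 5.560 km/s.
Δv = Δv₁ + Δv₂ = 9.934 + 5.560 = 15.49 km/s.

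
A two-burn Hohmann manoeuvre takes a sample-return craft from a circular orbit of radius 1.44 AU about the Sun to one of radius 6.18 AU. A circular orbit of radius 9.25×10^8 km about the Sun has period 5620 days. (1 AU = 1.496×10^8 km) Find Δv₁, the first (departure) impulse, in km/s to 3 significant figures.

From Kepler's third law T² = 4π²r³/μ at r = 9.25×10^8 km, T = 5620 days = 5620 × 86400 s = 4.85568×10^8 s: μ = 4π²r³/T² = 1.32521×10^11 km³/s².
In km: r₁ = 1.44 × 1.496×10^8 = 2.15424×10^8 km; r₂ = 6.18 × 1.496×10^8 = 9.24528×10^8 km.
The Hohmann ellipse has a_t = (r₁ + r₂)/2 = 5.69976×10^8 km.
Circular speed at r = 2.15424×10^8 km: v_c = √(μ/r) = 24.802 km/s.
Transfer-orbit speed at the same r (vis-viva, a = a_t): v_t = √[μ(2/r − 1/a_t)] = 31.588 km/s.
Δv₁ = |v_t − v_c| = |31.588 − 24.802| = 6.786 km/s.

Δv₁ = 6.79 km/s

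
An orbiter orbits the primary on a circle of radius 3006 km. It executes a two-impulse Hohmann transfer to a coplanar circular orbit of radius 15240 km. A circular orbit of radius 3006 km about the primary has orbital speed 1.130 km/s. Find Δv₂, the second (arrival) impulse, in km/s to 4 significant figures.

Δv₂ = 0.2138 km/s

From the circular-orbit relation v² = μ/r at r = 3006 km: μ = v²r = (1.130)² × 3006 = 3838.36 km³/s².
Semi-major axis of the transfer orbit: a_t = (3006 + 15240)/2 = 9123 km.
Circular speed at r = 15240 km: v_c = √(μ/r) = 0.5019 km/s.
Vis-viva on the transfer ellipse at r = 15240 km gives v_t = √[μ(2/r − 1/a_t)] = 0.2881 km/s.
Δv₂ = |v_t − v_c| = |0.2881 − 0.5019| = 0.2138 km/s.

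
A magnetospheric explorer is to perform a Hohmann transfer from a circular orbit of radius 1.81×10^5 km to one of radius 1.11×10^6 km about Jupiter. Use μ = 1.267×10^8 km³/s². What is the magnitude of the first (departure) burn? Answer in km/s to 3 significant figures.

Transfer-ellipse semi-major axis a_t = (r₁ + r₂)/2 = (1.810×10^5 + 1.110×10^6)/2 = 6.455×10^5 km.
Circular speed at r = 1.810×10^5 km: v_c = √(μ/r) = 26.458 km/s.
Transfer-orbit speed at the same r (vis-viva, a = a_t): v_t = √[μ(2/r − 1/a_t)] = 34.695 km/s.
Δv₁ = |v_t − v_c| = |34.695 − 26.458| = 8.237 km/s.

Δv₁ = 8.24 km/s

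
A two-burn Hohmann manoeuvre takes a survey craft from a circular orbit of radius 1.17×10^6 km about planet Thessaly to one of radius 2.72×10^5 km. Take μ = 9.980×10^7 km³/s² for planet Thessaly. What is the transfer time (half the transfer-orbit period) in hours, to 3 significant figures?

Semi-major axis of the transfer orbit: a_t = (1.170×10^6 + 2.720×10^5)/2 = 7.210×10^5 km.
Half the transfer-orbit period gives t = π√(a_t³/μ) = 1.925×10^5 s.
Converting: 1.925×10^5 s ÷ 3600 s/hour = 53.5 hours.

t = 53.5 hours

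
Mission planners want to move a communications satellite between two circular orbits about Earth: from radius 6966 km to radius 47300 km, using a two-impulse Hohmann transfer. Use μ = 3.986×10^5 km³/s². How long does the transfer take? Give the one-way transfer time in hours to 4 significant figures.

Transfer-ellipse semi-major axis a_t = (r₁ + r₂)/2 = (6966 + 47300)/2 = 27133 km.
Transfer time t = π√(a_t³/μ) = π√((27133)³ / 3.986×10^5) = 22240 s.
Converting: 22240 s ÷ 3600 s/hour = 6.178 hours.

t = 6.178 hours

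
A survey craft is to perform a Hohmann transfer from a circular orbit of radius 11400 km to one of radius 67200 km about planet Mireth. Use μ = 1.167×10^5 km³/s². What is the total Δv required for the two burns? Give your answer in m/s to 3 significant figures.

Δv = 1590 m/s

The Hohmann ellipse has a_t = (r₁ + r₂)/2 = 39300 km.
At r₁ the circular-orbit speed is v₁ = √(μ/r₁) = 3.1995 km/s.
On the transfer ellipse at r₁, v² = μ(2/r − 1/a) gives v_p = √[μ(2/r₁ − 1/a_t)] = 4.1838 km/s.
First burn Δv₁ = |v_p − v₁| = 0.9843 km/s.
At r₂, v₂ = √(μ/r₂) = 1.317804 km/s.
Transfer-orbit speed at r₂: v_a = √[μ(2/r₂ − 1/a_t)] = 0.7097525 km/s.
Second burn Δv₂ = |v₂ − v_a| = 0.6081 km/s.
Total Δv = Δv₁ + Δv₂ = 1.592 km/s.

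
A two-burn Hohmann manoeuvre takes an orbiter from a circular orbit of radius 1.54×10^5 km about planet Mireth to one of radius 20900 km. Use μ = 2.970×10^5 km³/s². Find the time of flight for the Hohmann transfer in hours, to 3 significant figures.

t = 41.4 hours

Transfer-ellipse semi-major axis a_t = (r₁ + r₂)/2 = (1.540×10^5 + 20900)/2 = 87450 km.
Half the transfer-orbit period gives t = π√(a_t³/μ) = 1.491×10^5 s.
Converting: 1.491×10^5 s ÷ 3600 s/hour = 41.4 hours.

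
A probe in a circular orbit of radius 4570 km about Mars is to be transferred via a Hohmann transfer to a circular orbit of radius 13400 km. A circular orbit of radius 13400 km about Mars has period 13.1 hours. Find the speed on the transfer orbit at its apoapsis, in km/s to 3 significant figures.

v = 1.27 km/s

From Kepler's third law T² = 4π²r³/μ at r = 13400 km, T = 13.1 hours = 13.1 × 3600 s = 47160 s: μ = 4π²r³/T² = 42709.7 km³/s².
Semi-major axis of the transfer orbit: a_t = (4570 + 13400)/2 = 8985 km.
The apoapsis of the transfer ellipse is at r = 13400 km.
Applying v² = μ(2/r − 1/a_t): v = 1.273 km/s.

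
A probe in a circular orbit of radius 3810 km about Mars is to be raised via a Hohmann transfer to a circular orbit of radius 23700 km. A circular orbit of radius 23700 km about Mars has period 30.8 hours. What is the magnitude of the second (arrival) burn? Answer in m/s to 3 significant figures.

Δv₂ = 636 m/s

From Kepler's third law T² = 4π²r³/μ at r = 23700 km, T = 30.8 hours = 30.8 × 3600 s = 1.1088×10^5 s: μ = 4π²r³/T² = 42746.3 km³/s².
Semi-major axis of the transfer orbit: a_t = (3810 + 23700)/2 = 13755 km.
On the circular orbit at r = 23700 km, v_c = √(μ/r) = 1.343 km/s.
Transfer-orbit speed at the same r (vis-viva, a = a_t): v_t = √[μ(2/r − 1/a_t)] = 0.7068 km/s.
Δv₂ = |v_t − v_c| = |0.7068 − 1.343| = 0.6362 km/s.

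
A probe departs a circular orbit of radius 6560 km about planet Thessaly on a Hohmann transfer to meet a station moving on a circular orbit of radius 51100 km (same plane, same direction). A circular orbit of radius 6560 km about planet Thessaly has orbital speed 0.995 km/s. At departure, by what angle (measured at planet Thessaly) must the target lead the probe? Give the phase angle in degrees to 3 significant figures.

φ = 104°

From the circular-orbit relation v² = μ/r at r = 6560 km: μ = v²r = (0.995)² × 6560 = 6494.56 km³/s².
Semi-major axis of the transfer orbit: a_t = (6560 + 51100)/2 = 28830 km.
The half-period of the transfer ellipse is t = π√(a_t³/μ) = 1.9083×10^5 s.
The target's mean motion on its circular orbit is ω₂ = √(μ/r₂³) = 6.9766×10^-6 rad/s.
Angle swept by the target during transfer: ω₂·t = 1.3313 rad = 76.28°.
Arrival is 180° from departure on the ellipse, so φ = 180° − 76.28° = 104°.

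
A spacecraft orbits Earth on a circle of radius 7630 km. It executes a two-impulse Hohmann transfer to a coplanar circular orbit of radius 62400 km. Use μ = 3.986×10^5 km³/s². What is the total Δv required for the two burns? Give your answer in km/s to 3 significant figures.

Transfer-ellipse semi-major axis a_t = (r₁ + r₂)/2 = (7630 + 62400)/2 = 35015 km.
At r₁ the circular-orbit speed is v₁ = √(μ/r₁) = 7.228 km/s.
On the transfer ellipse at r₁, vis-viva equation gives v_p = √[μ(2/r₁ − 1/a_t)] = 9.649 km/s.
First burn Δv₁ = |v_p − v₁| = 2.421 km/s.
At r₂, v₂ = √(μ/r₂) = 2.5274 km/s.
Transfer-orbit speed at r₂: v_a = √[μ(2/r₂ − 1/a_t)] = 1.1798 km/s.
Second burn Δv₂ = |v₂ − v_a| = 1.348 km/s.
Total Δv = Δv₁ + Δv₂ = 3.769 km/s.

Δv = 3.77 km/s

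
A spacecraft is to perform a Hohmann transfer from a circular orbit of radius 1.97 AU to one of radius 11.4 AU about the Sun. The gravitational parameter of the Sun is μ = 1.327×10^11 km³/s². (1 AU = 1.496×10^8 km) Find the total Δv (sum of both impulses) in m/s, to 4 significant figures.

Δv = 10520 m/s

In km: r₁ = 1.97 × 1.496×10^8 = 2.94712×10^8 km; r₂ = 11.4 × 1.496×10^8 = 1.70544×10^9 km.
The Hohmann ellipse has a_t = (r₁ + r₂)/2 = 1.000076×10^9 km.
At r₁ the circular-orbit speed is v₁ = √(μ/r₁) = 21.21957 km/s.
Transfer-orbit speed at r₁ (vis-viva): v_p = √[μ(2/r₁ − 1/a_t)] = 27.71011 km/s.
First burn Δv₁ = |v_p − v₁| = 6.491 km/s.
At r₂, v₂ = √(μ/r₂) = 8.821 km/s.
Transfer-orbit speed at r₂: v_a = √[μ(2/r₂ − 1/a_t)] = 4.789 km/s.
Second burn Δv₂ = |v₂ − v_a| = 4.032 km/s.
Total Δv = Δv₁ + Δv₂ = 10.52 km/s.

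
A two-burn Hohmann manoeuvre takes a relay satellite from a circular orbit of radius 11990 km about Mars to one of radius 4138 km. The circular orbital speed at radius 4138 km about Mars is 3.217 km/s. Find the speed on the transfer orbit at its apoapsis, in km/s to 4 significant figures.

From the circular-orbit relation v² = μ/r at r = 4138 km: μ = v²r = (3.217)² × 4138 = 42824.5 km³/s².
Transfer-ellipse semi-major axis a_t = (r₁ + r₂)/2 = (11990 + 4138)/2 = 8064 km.
The apoapsis of the transfer ellipse is at r = 11990 km.
From the vis-viva equation, v = √[μ(2/r − 1/a_t)] = 1.354 km/s.

v = 1.354 km/s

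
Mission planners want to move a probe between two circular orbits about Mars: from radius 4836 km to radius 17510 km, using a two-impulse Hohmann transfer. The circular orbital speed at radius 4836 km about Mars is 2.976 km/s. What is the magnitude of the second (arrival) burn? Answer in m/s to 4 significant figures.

Δv₂ = 535.0 m/s

From the circular-orbit relation v² = μ/r at r = 4836 km: μ = v²r = (2.976)² × 4836 = 42830.4 km³/s².
The Hohmann ellipse has a_t = (r₁ + r₂)/2 = 11173 km.
On the circular orbit at r = 17510 km, v_c = √(μ/r) = 1.564 km/s.
Transfer-orbit speed at the same r (vis-viva, a = a_t): v_t = √[μ(2/r − 1/a_t)] = 1.029 km/s.
Δv₂ = |v_t − v_c| = |1.029 − 1.564| = 0.5350 km/s.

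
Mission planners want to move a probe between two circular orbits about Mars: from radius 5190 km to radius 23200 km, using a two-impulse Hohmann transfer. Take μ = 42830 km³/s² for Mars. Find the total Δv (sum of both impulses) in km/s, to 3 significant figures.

Semi-major axis of the transfer orbit: a_t = (5190 + 23200)/2 = 14195 km.
At r₁ the circular-orbit speed is v₁ = √(μ/r₁) = 2.8727 km/s.
Transfer-orbit speed at r₁ (vis-viva): v_p = √[μ(2/r₁ − 1/a_t)] = 3.6725 km/s.
First burn Δv₁ = |v_p − v₁| = 0.7998 km/s.
At r₂, v₂ = √(μ/r₂) = 1.3587 km/s.
Transfer-orbit speed at r₂: v_a = √[μ(2/r₂ − 1/a_t)] = 0.82157 km/s.
Second burn Δv₂ = |v₂ − v_a| = 0.5371 km/s.
Total Δv = Δv₁ + Δv₂ = 1.337 km/s.

Δv = 1.34 km/s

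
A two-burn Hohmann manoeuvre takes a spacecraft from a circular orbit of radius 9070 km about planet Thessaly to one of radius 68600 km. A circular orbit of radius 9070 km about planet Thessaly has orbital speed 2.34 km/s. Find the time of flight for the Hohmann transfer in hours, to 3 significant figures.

From the circular-orbit relation v² = μ/r at r = 9070 km: μ = v²r = (2.34)² × 9070 = 49663.7 km³/s².
Semi-major axis of the transfer orbit: a_t = (9070 + 68600)/2 = 38835 km.
Transfer time t = π√(a_t³/μ) = π√((38835)³ / 49663.7) = 1.079×10^5 s.
Converting: 1.079×10^5 s ÷ 3600 s/hour = 30.0 hours.

t = 30.0 hours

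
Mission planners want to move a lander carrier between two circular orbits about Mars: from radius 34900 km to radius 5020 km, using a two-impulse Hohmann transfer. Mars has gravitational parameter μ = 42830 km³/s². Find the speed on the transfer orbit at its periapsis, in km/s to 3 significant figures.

v = 3.86 km/s

The Hohmann ellipse has a_t = (r₁ + r₂)/2 = 19960 km.
At periapsis, r = 5020 km.
Vis-viva: v = √[μ(2/r − 1/a_t)] = √[42830 × (2/5020 − 1/19960)] = 3.862 km/s.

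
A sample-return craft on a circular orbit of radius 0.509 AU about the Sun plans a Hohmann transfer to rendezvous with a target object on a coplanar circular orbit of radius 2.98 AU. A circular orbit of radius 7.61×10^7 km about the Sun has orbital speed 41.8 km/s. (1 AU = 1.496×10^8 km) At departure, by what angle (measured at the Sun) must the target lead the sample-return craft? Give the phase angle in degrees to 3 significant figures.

φ = 99.4°

From the circular-orbit relation v² = μ/r at r = 7.61×10^7 km: μ = v²r = (41.8)² × 7.61×10^7 = 1.32965×10^11 km³/s².
In km: r₁ = 0.509 × 1.496×10^8 = 7.61464×10^7 km; r₂ = 2.98 × 1.496×10^8 = 4.45808×10^8 km.
The Hohmann ellipse has a_t = (r₁ + r₂)/2 = 2.609772×10^8 km.
The half-period of the transfer ellipse is t = π√(a_t³/μ) = 3.632×10^7 s.
Target angular speed ω₂ = √(μ/r₂³) = 3.874×10^-8 rad/s.
Angle swept by the target during transfer: ω₂·t = 1.407 rad = 80.62°.
Arrival is 180° from departure on the ellipse, so φ = 180° − 80.62° = 99.4°.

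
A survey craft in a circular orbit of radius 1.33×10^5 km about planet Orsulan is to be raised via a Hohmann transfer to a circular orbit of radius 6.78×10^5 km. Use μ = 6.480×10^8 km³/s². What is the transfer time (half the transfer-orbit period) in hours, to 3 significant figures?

t = 8.85 hours

Transfer-ellipse semi-major axis a_t = (r₁ + r₂)/2 = (1.330×10^5 + 6.780×10^5)/2 = 4.055×10^5 km.
Transfer time t = π√(a_t³/μ) = π√((4.055×10^5)³ / 6.480×10^8) = 31870 s.
Converting: 31870 s ÷ 3600 s/hour = 8.85 hours.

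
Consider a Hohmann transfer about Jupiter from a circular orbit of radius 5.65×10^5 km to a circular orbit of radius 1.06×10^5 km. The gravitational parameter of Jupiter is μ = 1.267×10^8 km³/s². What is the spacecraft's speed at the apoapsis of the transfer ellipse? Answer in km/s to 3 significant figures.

Semi-major axis of the transfer orbit: a_t = (5.650×10^5 + 1.060×10^5)/2 = 3.355×10^5 km.
The apoapsis of the transfer ellipse is at r = 5.650×10^5 km.
Applying v² = μ(2/r − 1/a_t): v = 8.417 km/s.

v = 8.42 km/s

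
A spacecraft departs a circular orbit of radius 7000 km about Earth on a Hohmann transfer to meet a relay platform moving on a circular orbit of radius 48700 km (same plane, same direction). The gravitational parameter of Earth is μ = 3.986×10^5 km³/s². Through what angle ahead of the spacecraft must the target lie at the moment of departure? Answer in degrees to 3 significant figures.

Semi-major axis of the transfer orbit: a_t = (7000 + 48700)/2 = 27850 km.
The half-period of the transfer ellipse is t = π√(a_t³/μ) = 23127 s.
Target angular speed ω₂ = √(μ/r₂³) = 5.8746×10^-5 rad/s.
Angle swept by the target during transfer: ω₂·t = 1.3586 rad = 77.84°.
Arrival is 180° from departure on the ellipse, so φ = 180° − 77.84° = 102°.

φ = 102°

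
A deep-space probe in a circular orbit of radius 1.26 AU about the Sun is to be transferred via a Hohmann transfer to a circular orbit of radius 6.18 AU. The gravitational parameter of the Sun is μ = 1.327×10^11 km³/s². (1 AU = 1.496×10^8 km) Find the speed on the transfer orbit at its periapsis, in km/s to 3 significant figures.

v = 34.2 km/s

In km: r₁ = 1.26 × 1.496×10^8 = 1.88496×10^8 km; r₂ = 6.18 × 1.496×10^8 = 9.24528×10^8 km.
Transfer-ellipse semi-major axis a_t = (r₁ + r₂)/2 = (1.88496×10^8 + 9.24528×10^8)/2 = 5.56512×10^8 km.
At periapsis, r = 1.88496×10^8 km.
Vis-viva: v = √[μ(2/r − 1/a_t)] = √[1.327×10^11 × (2/1.88496×10^8 − 1/5.56512×10^8)] = 34.20 km/s.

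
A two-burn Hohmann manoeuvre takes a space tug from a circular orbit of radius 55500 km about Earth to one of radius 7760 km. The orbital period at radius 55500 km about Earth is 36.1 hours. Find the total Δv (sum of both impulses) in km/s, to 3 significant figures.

From Kepler's third law T² = 4π²r³/μ at r = 55500 km, T = 36.1 hours = 36.1 × 3600 s = 1.2996×10^5 s: μ = 4π²r³/T² = 3.99594×10^5 km³/s².
Transfer-ellipse semi-major axis a_t = (r₁ + r₂)/2 = (55500 + 7760)/2 = 31630 km.
Circular speed at r₁: v₁ = √(μ/r₁) = √(3.99594×10^5/55500) = 2.683 km/s.
On the transfer ellipse at r₁, v² = μ(2/r − 1/a) gives v_a = √[μ(2/r₁ − 1/a_t)] = 1.329 km/s.
First burn Δv₁ = |v_a − v₁| = 1.354 km/s.
Circular speed at r₂: v₂ = √(μ/r₂) = 7.176 km/s.
Transfer-orbit speed at r₂: v_p = √[μ(2/r₂ − 1/a_t)] = 9.506 km/s.
Second burn Δv₂ = |v₂ − v_p| = 2.330 km/s.
Δv = Δv₁ + Δv₂ = 1.354 + 2.330 = 3.684 km/s.

Δv = 3.68 km/s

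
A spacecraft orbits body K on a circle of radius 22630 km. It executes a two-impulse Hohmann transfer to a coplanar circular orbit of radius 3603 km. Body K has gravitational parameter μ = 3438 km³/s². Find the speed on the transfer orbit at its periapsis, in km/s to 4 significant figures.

Semi-major axis of the transfer orbit: a_t = (22630 + 3603)/2 = 13116.5 km.
The periapsis of the transfer ellipse is at r = 3603 km.
From the vis-viva equation, v = √[μ(2/r − 1/a_t)] = 1.283 km/s.

v = 1.283 km/s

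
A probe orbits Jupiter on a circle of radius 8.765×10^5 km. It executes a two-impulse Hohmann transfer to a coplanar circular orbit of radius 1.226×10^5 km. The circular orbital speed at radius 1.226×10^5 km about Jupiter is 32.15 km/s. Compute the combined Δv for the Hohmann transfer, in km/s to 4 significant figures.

From the circular-orbit relation v² = μ/r at r = 1.226×10^5 km: μ = v²r = (32.15)² × 1.226×10^5 = 1.26722×10^8 km³/s².
Semi-major axis of the transfer orbit: a_t = (8.765×10^5 + 1.226×10^5)/2 = 4.9955×10^5 km.
Circular speed at r₁: v₁ = √(μ/r₁) = √(1.26722×10^8/8.765×10^5) = 12.024 km/s.
Transfer-orbit speed at r₁ (v² = μ(2/r − 1/a)): v_a = √[μ(2/r₁ − 1/a_t)] = 5.9567 km/s.
First burn Δv₁ = |v_a − v₁| = 6.0673 km/s.
At r₂, v₂ = √(μ/r₂) = 32.150 km/s.
Transfer-orbit speed at r₂: v_p = √[μ(2/r₂ − 1/a_t)] = 42.586 km/s.
Second burn Δv₂ = |v₂ − v_p| = 10.436 km/s.
Total Δv = Δv₁ + Δv₂ = 16.50 km/s.

Δv = 16.50 km/s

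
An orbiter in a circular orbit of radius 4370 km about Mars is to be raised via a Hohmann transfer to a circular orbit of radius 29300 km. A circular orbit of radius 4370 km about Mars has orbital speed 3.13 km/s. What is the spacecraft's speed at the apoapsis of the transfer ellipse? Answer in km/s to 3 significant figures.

From the circular-orbit relation v² = μ/r at r = 4370 km: μ = v²r = (3.13)² × 4370 = 42812.5 km³/s².
The Hohmann ellipse has a_t = (r₁ + r₂)/2 = 16835 km.
The apoapsis of the transfer ellipse is at r = 29300 km.
From the vis-viva equation, v = √[μ(2/r − 1/a_t)] = 0.6159 km/s.

v = 0.616 km/s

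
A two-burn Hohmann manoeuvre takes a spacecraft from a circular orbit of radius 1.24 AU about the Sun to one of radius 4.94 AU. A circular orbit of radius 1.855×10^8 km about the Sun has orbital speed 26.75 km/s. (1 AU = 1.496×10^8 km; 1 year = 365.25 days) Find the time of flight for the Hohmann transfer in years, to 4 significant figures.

t = 2.716 years

From the circular-orbit relation v² = μ/r at r = 1.855×10^8 km: μ = v²r = (26.75)² × 1.855×10^8 = 1.32737×10^11 km³/s².
In km: r₁ = 1.24 × 1.496×10^8 = 1.85504×10^8 km; r₂ = 4.94 × 1.496×10^8 = 7.39024×10^8 km.
Transfer-ellipse semi-major axis a_t = (r₁ + r₂)/2 = (1.85504×10^8 + 7.39024×10^8)/2 = 4.62264×10^8 km.
Transfer time t = π√(a_t³/μ) = π√((4.62264×10^8)³ / 1.32737×10^11) = 8.570×10^7 s.
Converting: 8.570×10^7 s ÷ 3.15576×10^7 s/year (365.25 × 86400) = 2.716 years.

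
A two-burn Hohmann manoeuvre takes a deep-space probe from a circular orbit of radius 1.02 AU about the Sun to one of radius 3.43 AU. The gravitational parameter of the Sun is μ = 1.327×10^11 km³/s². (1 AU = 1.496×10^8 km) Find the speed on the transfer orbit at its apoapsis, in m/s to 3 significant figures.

v = 10900 m/s

In km: r₁ = 1.02 × 1.496×10^8 = 1.52592×10^8 km; r₂ = 3.43 × 1.496×10^8 = 5.13128×10^8 km.
Transfer-ellipse semi-major axis a_t = (r₁ + r₂)/2 = (1.52592×10^8 + 5.13128×10^8)/2 = 3.3286×10^8 km.
At apoapsis, r = 5.13128×10^8 km.
Applying v² = μ(2/r − 1/a_t): v = 10.89 km/s.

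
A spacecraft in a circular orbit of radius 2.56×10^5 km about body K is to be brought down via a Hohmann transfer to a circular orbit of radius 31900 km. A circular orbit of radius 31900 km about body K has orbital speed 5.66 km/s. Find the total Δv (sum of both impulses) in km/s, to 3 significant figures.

From the circular-orbit relation v² = μ/r at r = 31900 km: μ = v²r = (5.66)² × 31900 = 1.02194×10^6 km³/s².
The Hohmann ellipse has a_t = (r₁ + r₂)/2 = 1.4395×10^5 km.
At r₁ the circular-orbit speed is v₁ = √(μ/r₁) = 1.9980 km/s.
Transfer-orbit speed at r₁ (vis-viva): v_a = √[μ(2/r₁ − 1/a_t)] = 0.94055 km/s.
First burn Δv₁ = |v_a − v₁| = 1.057 km/s.
Circular speed at r₂: v₂ = √(μ/r₂) = 5.660 km/s.
Transfer-orbit speed at r₂: v_p = √[μ(2/r₂ − 1/a_t)] = 7.548 km/s.
Second burn Δv₂ = |v₂ − v_p| = 1.888 km/s.
Δv = Δv₁ + Δv₂ = 1.057 + 1.888 = 2.945 km/s.

Δv = 2.95 km/s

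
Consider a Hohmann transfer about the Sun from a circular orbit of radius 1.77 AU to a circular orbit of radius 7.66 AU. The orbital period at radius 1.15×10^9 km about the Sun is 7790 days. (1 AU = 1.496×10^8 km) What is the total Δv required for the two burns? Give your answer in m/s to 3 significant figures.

From Kepler's third law T² = 4π²r³/μ at r = 1.15×10^9 km, T = 7790 days = 7790 × 86400 s = 6.73056×10^8 s: μ = 4π²r³/T² = 1.32541×10^11 km³/s².
In km: r₁ = 1.77 × 1.496×10^8 = 2.64792×10^8 km; r₂ = 7.66 × 1.496×10^8 = 1.145936×10^9 km.
The Hohmann ellipse has a_t = (r₁ + r₂)/2 = 7.05364×10^8 km.
At r₁ the circular-orbit speed is v₁ = √(μ/r₁) = 22.373 km/s.
Transfer-orbit speed at r₁ (vis-viva): v_p = √[μ(2/r₁ − 1/a_t)] = 28.517 km/s.
First burn Δv₁ = |v_p − v₁| = 6.144 km/s.
At r₂, v₂ = √(μ/r₂) = 10.7546 km/s.
Transfer-orbit speed at r₂: v_a = √[μ(2/r₂ − 1/a_t)] = 6.58933 km/s.
Second burn Δv₂ = |v₂ − v_a| = 4.165 km/s.
Δv = Δv₁ + Δv₂ = 6.144 + 4.165 = 10.31 km/s.

Δv = 10300 m/s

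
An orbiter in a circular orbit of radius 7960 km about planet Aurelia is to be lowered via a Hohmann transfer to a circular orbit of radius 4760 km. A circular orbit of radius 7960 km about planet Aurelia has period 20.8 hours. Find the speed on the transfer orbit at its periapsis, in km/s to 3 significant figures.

v = 0.966 km/s

From Kepler's third law T² = 4π²r³/μ at r = 7960 km, T = 20.8 hours = 20.8 × 3600 s = 74880 s: μ = 4π²r³/T² = 3551.14 km³/s².
Transfer-ellipse semi-major axis a_t = (r₁ + r₂)/2 = (7960 + 4760)/2 = 6360 km.
At periapsis, r = 4760 km.
Vis-viva: v = √[μ(2/r − 1/a_t)] = √[3551.14 × (2/4760 − 1/6360)] = 0.9663 km/s.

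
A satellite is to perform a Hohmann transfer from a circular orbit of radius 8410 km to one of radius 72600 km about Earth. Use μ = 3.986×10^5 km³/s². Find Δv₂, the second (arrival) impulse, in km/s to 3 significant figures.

Transfer-ellipse semi-major axis a_t = (r₁ + r₂)/2 = (8410 + 72600)/2 = 40505 km.
Circular speed at r = 72600 km: v_c = √(μ/r) = 2.343 km/s.
Vis-viva on the transfer ellipse at r = 72600 km gives v_t = √[μ(2/r − 1/a_t)] = 1.068 km/s.
Δv₂ = |v_t − v_c| = |1.068 − 2.343| = 1.275 km/s.

Δv₂ = 1.28 km/s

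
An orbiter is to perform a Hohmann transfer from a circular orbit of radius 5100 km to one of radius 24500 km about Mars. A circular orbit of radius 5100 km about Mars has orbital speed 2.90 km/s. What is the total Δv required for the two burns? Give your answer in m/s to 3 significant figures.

Δv = 1380 m/s

From the circular-orbit relation v² = μ/r at r = 5100 km: μ = v²r = (2.90)² × 5100 = 42891.0 km³/s².
Transfer-ellipse semi-major axis a_t = (r₁ + r₂)/2 = (5100 + 24500)/2 = 14800 km.
At r₁ the circular-orbit speed is v₁ = √(μ/r₁) = 2.9000 km/s.
On the transfer ellipse at r₁, vis-viva gives v_p = √[μ(2/r₁ − 1/a_t)] = 3.7312 km/s.
First burn Δv₁ = |v_p − v₁| = 0.8312 km/s.
At r₂, v₂ = √(μ/r₂) = 1.3231 km/s.
Transfer-orbit speed at r₂: v_a = √[μ(2/r₂ − 1/a_t)] = 0.77670 km/s.
Second burn Δv₂ = |v₂ − v_a| = 0.5464 km/s.
Δv = Δv₁ + Δv₂ = 0.8312 + 0.5464 = 1.378 km/s.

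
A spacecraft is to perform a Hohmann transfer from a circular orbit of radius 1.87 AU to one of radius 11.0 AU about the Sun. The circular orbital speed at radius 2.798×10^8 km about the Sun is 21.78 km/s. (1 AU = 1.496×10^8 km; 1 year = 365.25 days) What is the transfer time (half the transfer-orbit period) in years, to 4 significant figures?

From the circular-orbit relation v² = μ/r at r = 2.798×10^8 km: μ = v²r = (21.78)² × 2.798×10^8 = 1.32728×10^11 km³/s².
In km: r₁ = 1.87 × 1.496×10^8 = 2.79752×10^8 km; r₂ = 11.0 × 1.496×10^8 = 1.6456×10^9 km.
Semi-major axis of the transfer orbit: a_t = (2.79752×10^8 + 1.6456×10^9)/2 = 9.62676×10^8 km.
Half the transfer-orbit period gives t = π√(a_t³/μ) = 2.5757×10^8 s.
Converting: 2.5757×10^8 s ÷ 3.15576×10^7 s/year (365.25 × 86400) = 8.162 years.

t = 8.162 years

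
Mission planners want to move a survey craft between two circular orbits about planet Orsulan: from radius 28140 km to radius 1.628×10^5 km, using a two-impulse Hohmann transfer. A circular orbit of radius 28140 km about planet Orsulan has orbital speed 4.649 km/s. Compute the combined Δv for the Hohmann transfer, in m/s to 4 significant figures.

Δv = 2305 m/s

From the circular-orbit relation v² = μ/r at r = 28140 km: μ = v²r = (4.649)² × 28140 = 6.08195×10^5 km³/s².
The Hohmann ellipse has a_t = (r₁ + r₂)/2 = 95470 km.
Circular speed at r₁: v₁ = √(μ/r₁) = √(6.08195×10^5/28140) = 4.6490 km/s.
On the transfer ellipse at r₁, vis-viva gives v_p = √[μ(2/r₁ − 1/a_t)] = 6.0709 km/s.
First burn Δv₁ = |v_p − v₁| = 1.4219 km/s.
At r₂, v₂ = √(μ/r₂) = 1.932833 km/s.
Transfer-orbit speed at r₂: v_a = √[μ(2/r₂ − 1/a_t)] = 1.049356 km/s.
Second burn Δv₂ = |v₂ − v_a| = 0.88348 km/s.
Δv = Δv₁ + Δv₂ = 1.4219 + 0.88348 = 2.305 km/s.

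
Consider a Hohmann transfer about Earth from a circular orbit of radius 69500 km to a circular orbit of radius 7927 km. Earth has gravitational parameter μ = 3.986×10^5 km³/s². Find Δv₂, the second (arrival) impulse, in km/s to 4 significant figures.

Transfer-ellipse semi-major axis a_t = (r₁ + r₂)/2 = (69500 + 7927)/2 = 38713.5 km.
Circular speed at r = 7927 km: v_c = √(μ/r) = 7.091 km/s.
Transfer-orbit speed at the same r (vis-viva, a = a_t): v_t = √[μ(2/r − 1/a_t)] = 9.501 km/s.
Δv₂ = |v_t − v_c| = |9.501 − 7.091| = 2.410 km/s.

Δv₂ = 2.410 km/s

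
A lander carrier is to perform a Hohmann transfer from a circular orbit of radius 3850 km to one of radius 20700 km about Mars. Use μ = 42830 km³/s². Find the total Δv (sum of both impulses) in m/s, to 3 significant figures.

Semi-major axis of the transfer orbit: a_t = (3850 + 20700)/2 = 12275 km.
At r₁ the circular-orbit speed is v₁ = √(μ/r₁) = 3.3354 km/s.
Transfer-orbit speed at r₁ (vis-viva): v_p = √[μ(2/r₁ − 1/a_t)] = 4.3313 km/s.
First burn Δv₁ = |v_p − v₁| = 0.9959 km/s.
Circular speed at r₂: v₂ = √(μ/r₂) = 1.438430 km/s.
Transfer-orbit speed at r₂: v_a = √[μ(2/r₂ − 1/a_t)] = 0.8055796 km/s.
Second burn Δv₂ = |v₂ − v_a| = 0.6329 km/s.
Δv = Δv₁ + Δv₂ = 0.9959 + 0.6329 = 1.629 km/s.

Δv = 1630 m/s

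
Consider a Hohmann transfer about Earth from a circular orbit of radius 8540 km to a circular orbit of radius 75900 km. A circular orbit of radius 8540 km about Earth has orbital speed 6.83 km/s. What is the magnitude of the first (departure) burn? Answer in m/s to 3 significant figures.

From the circular-orbit relation v² = μ/r at r = 8540 km: μ = v²r = (6.83)² × 8540 = 3.98382×10^5 km³/s².
Semi-major axis of the transfer orbit: a_t = (8540 + 75900)/2 = 42220 km.
On the circular orbit at r = 8540 km, v_c = √(μ/r) = 6.830 km/s.
Vis-viva on the transfer ellipse at r = 8540 km gives v_t = √[μ(2/r − 1/a_t)] = 9.158 km/s.
Δv₁ = |v_t − v_c| = |9.158 − 6.830| = 2.328 km/s.

Δv₁ = 2330 m/s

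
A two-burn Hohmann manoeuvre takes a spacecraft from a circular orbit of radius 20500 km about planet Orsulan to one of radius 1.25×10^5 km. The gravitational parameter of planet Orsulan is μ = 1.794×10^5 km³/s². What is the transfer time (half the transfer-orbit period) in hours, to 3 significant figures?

t = 40.4 hours

Transfer-ellipse semi-major axis a_t = (r₁ + r₂)/2 = (20500 + 1.250×10^5)/2 = 72750 km.
Transfer time t = π√(a_t³/μ) = π√((72750)³ / 1.794×10^5) = 1.455×10^5 s.
Converting: 1.455×10^5 s ÷ 3600 s/hour = 40.4 hours.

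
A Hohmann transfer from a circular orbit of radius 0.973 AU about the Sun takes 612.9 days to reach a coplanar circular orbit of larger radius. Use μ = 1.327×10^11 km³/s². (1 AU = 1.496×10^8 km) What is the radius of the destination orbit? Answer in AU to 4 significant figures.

r₂ = 3.510 AU

In km: r₁ = 0.973 × 1.496×10^8 = 1.455608×10^8 km.
Transfer time t = 612.9 days = 5.295456×10^7 s, and t = π√(a_t³/μ).
So a_t = (μ t²/π²)^(1/3) = (1.327×10^11 × (5.295456×10^7)² / π²)^(1/3) = 3.3532×10^8 km.
Since a_t = (r₁ + r₂)/2, r₂ = 2a_t − r₁ = 2×3.3532×10^8 − 1.455608×10^8 = 5.250792×10^8 km.
In AU: r₂ = 5.250792×10^8 / 1.496×10^8 = 3.510 AU.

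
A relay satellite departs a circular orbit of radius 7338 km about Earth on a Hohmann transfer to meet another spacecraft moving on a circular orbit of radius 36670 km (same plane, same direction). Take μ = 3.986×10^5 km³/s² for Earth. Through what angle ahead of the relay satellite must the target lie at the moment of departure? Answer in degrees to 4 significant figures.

Semi-major axis of the transfer orbit: a_t = (7338 + 36670)/2 = 22004 km.
The half-period of the transfer ellipse is t = π√(a_t³/μ) = 16242 s.
The target's mean motion on its circular orbit is ω₂ = √(μ/r₂³) = 8.9909×10^-5 rad/s.
Angle swept by the target during transfer: ω₂·t = 1.4603 rad = 83.67°.
The relay satellite traverses 180° on the transfer ellipse, so the target must lead by 180° − 83.67° = 96.33°.

φ = 96.33°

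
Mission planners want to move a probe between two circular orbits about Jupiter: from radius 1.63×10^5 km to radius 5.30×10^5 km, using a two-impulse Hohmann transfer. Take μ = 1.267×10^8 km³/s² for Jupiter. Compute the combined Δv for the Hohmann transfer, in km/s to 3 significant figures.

Semi-major axis of the transfer orbit: a_t = (1.630×10^5 + 5.300×10^5)/2 = 3.465×10^5 km.
Circular speed at r₁: v₁ = √(μ/r₁) = √(1.267×10^8/1.630×10^5) = 27.880 km/s.
Transfer-orbit speed at r₁ (vis-viva equation): v_p = √[μ(2/r₁ − 1/a_t)] = 34.481 km/s.
First burn Δv₁ = |v_p − v₁| = 6.601 km/s.
Circular speed at r₂: v₂ = √(μ/r₂) = 15.4615 km/s.
Transfer-orbit speed at r₂: v_a = √[μ(2/r₂ − 1/a_t)] = 10.6046 km/s.
Second burn Δv₂ = |v₂ − v_a| = 4.857 km/s.
Total Δv = Δv₁ + Δv₂ = 11.46 km/s.

Δv = 11.5 km/s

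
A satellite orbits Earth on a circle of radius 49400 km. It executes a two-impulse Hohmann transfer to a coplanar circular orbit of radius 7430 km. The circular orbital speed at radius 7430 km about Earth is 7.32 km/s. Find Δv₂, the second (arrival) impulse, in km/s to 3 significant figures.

Δv₂ = 2.33 km/s

From the circular-orbit relation v² = μ/r at r = 7430 km: μ = v²r = (7.32)² × 7430 = 3.98117×10^5 km³/s².
Semi-major axis of the transfer orbit: a_t = (49400 + 7430)/2 = 28415 km.
On the circular orbit at r = 7430 km, v_c = √(μ/r) = 7.320 km/s.
Vis-viva on the transfer ellipse at r = 7430 km gives v_t = √[μ(2/r − 1/a_t)] = 9.652 km/s.
Δv₂ = |v_t − v_c| = |9.652 − 7.320| = 2.332 km/s.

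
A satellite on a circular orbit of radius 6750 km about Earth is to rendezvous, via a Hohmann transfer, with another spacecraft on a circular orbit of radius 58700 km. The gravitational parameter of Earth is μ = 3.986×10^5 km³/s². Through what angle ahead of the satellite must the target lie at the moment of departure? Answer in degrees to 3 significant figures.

φ = 105°

The Hohmann ellipse has a_t = (r₁ + r₂)/2 = 32725 km.
Transfer time t = π√(a_t³/μ) = 29460 s.
The target's mean motion on its circular orbit is ω₂ = √(μ/r₂³) = 4.439×10^-5 rad/s.
Angle swept by the target during transfer: ω₂·t = 1.3077 rad = 74.93°.
Arrival is 180° from departure on the ellipse, so φ = 180° − 74.93° = 105°.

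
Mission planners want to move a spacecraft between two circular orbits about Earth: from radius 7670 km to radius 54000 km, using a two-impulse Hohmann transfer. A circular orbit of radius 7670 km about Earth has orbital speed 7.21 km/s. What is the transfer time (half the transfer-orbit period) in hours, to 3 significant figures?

t = 7.48 hours

From the circular-orbit relation v² = μ/r at r = 7670 km: μ = v²r = (7.21)² × 7670 = 3.98718×10^5 km³/s².
The Hohmann ellipse has a_t = (r₁ + r₂)/2 = 30835 km.
By Kepler's third law the transfer-orbit period is T = 2π√(a_t³/μ), so t = T/2 = 26940 s.
Converting: 26940 s ÷ 3600 s/hour = 7.48 hours.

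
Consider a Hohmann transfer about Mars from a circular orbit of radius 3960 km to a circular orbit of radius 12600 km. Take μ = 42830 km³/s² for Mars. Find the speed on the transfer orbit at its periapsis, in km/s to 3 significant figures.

v = 4.06 km/s

Semi-major axis of the transfer orbit: a_t = (3960 + 12600)/2 = 8280 km.
At periapsis, r = 3960 km.
Applying v² = μ(2/r − 1/a_t): v = 4.057 km/s.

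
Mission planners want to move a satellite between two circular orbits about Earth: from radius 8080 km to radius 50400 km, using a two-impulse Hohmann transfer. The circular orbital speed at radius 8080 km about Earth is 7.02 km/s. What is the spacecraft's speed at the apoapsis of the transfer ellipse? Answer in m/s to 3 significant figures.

From the circular-orbit relation v² = μ/r at r = 8080 km: μ = v²r = (7.02)² × 8080 = 3.98186×10^5 km³/s².
The Hohmann ellipse has a_t = (r₁ + r₂)/2 = 29240 km.
At apoapsis, r = 50400 km.
From the vis-viva equation, v = √[μ(2/r − 1/a_t)] = 1.478 km/s.

v = 1480 m/s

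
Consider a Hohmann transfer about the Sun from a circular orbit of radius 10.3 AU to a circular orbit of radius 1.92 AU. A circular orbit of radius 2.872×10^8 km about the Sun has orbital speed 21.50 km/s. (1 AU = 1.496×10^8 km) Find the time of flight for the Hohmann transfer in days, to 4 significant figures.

From the circular-orbit relation v² = μ/r at r = 2.872×10^8 km: μ = v²r = (21.50)² × 2.872×10^8 = 1.32758×10^11 km³/s².
In km: r₁ = 10.3 × 1.496×10^8 = 1.54088×10^9 km; r₂ = 1.92 × 1.496×10^8 = 2.87232×10^8 km.
The Hohmann ellipse has a_t = (r₁ + r₂)/2 = 9.14056×10^8 km.
Half the transfer-orbit period gives t = π√(a_t³/μ) = 2.383×10^8 s.
Converting: 2.383×10^8 s ÷ 86400 s/day = 2758 days.

t = 2758 days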